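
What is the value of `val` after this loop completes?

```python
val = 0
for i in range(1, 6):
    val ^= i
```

XOR of 1 to 5
`val` takes the values: 0 → 1 → 3 → 0 → 4 → 1

Answer: 1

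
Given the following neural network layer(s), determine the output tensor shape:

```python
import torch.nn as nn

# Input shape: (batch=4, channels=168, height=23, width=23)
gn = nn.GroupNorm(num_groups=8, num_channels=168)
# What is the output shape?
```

Input: (4, 168, 23, 23) -> Output: (4, 168, 23, 23)

Answer: (4, 168, 23, 23)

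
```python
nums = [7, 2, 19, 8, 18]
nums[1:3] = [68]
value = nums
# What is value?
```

Trace:
`nums = [7, 2, 19, 8, 18]` → nums = [7, 2, 19, 8, 18]
`nums[1:3] = [68]` → nums = [7, 68, 8, 18]
`value = nums` → value = [7, 68, 8, 18]
So value = [7, 68, 8, 18]

Answer: [7, 68, 8, 18]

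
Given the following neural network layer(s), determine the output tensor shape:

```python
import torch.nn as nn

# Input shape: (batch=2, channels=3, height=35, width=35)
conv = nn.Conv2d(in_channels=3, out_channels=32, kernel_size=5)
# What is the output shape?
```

Input: (2, 3, 35, 35) -> Output: (2, 32, 31, 31)

Answer: (2, 32, 31, 31)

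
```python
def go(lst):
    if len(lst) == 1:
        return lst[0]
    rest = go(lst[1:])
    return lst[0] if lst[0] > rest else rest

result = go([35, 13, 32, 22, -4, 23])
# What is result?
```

Recursive max over [35, 13, 32, 22, -4, 23] = 35

Answer: 35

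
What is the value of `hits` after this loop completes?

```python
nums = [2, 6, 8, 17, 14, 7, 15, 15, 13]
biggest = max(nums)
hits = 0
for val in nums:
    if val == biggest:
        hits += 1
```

Count of max value 17 in [2, 6, 8, 17, 14, 7, 15, 15, 13]
`hits` takes the values: 0 → 1

Answer: 1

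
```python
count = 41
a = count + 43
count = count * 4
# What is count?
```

Trace:
`count = 41` → count = 41
`a = count + 43` → a = 84
`count = count * 4` → count = 164
So count = 164

Answer: 164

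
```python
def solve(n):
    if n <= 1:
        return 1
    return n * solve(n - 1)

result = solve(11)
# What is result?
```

solve(11) = 11 * 10 * 9 * 8 * 7 * 6 * 5 * 4 * 3 * 2 * 1 = 39916800

Answer: 39916800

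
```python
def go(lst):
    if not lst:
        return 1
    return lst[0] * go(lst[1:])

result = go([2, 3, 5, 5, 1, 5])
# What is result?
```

Product over [2, 3, 5, 5, 1, 5] = 2 * 3 * 5 * 5 * 1 * 5 = 750

Answer: 750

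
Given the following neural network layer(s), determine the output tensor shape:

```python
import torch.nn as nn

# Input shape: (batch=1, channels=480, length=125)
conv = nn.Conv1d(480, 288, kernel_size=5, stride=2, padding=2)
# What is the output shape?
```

Input: (1, 480, 125) -> Output: (1, 288, 63)

Answer: (1, 288, 63)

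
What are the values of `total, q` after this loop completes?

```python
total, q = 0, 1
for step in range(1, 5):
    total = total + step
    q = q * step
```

Sum and factorial of 1 to 4
`total, q` takes the values: (0, 1) → (1, 1) → (3, 1) → (3, 2) → (6, 2) → (6, 6) → (10, 6) → (10, 24)

Answer: 10, 24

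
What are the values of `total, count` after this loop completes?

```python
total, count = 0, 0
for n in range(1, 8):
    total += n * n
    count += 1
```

Sum of squares and count
`total, count` takes the values: (0, 0) → (1, 0) → (1, 1) → (5, 1) → (5, 2) → (14, 2) → (14, 3) → (30, 3) → (30, 4) → (55, 4) → (55, 5) → (91, 5) → (91, 6) → (140, 6) → (140, 7)

Answer: 140, 7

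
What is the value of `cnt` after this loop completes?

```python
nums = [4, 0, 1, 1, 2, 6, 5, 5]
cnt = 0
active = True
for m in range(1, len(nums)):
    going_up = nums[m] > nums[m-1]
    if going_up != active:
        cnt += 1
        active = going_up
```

Count direction changes in [4, 0, 1, 1, 2, 6, 5, 5]
`cnt` takes the values: 0 → 1 → 2 → 3 → 4 → 5

Answer: 5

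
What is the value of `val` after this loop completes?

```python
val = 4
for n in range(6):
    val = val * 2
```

Multiply by 2, 6 times: 4 * 2^6 = 256
`val` takes the values: 4 → 8 → 16 → 32 → 64 → 128 → 256

Answer: 256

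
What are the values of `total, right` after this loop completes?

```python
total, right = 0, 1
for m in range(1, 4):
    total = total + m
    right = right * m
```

Sum and factorial of 1 to 3
`total, right` takes the values: (0, 1) → (1, 1) → (3, 1) → (3, 2) → (6, 2) → (6, 6)

Answer: 6, 6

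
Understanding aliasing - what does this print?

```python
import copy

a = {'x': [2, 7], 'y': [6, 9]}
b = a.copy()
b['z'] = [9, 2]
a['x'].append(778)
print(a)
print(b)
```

Key concept: shallow copy of dict with mutable values.
Step by step:
`a = {'x': [2, 7], 'y': [6, 9]}` → a = {'x': [2, 7], 'y': [6, 9]}
`b = a.copy()` → b = {'x': [2, 7], 'y': [6, 9]}
`b['z'] = [9, 2]` → b = {'x': [2, 7], 'y': [6, 9], 'z': [9, 2]}
`a['x'].append(778)` → a = {'x': [2, 7, 778], 'y': [6, 9]}; b = {'x': [2, 7, 778], 'y': [6, 9], 'z': [9, 2]}
`print(a)` → prints {'x': [2, 7, 778], 'y': [6, 9]}
`print(b)` → prints {'x': [2, 7, 778], 'y': [6, 9], 'z': [9, 2]}

Answer:
{'x': [2, 7, 778], 'y': [6, 9]}
{'x': [2, 7, 778], 'y': [6, 9], 'z': [9, 2]}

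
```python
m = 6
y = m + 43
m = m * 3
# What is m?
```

Trace:
`m = 6` → m = 6
`y = m + 43` → y = 49
`m = m * 3` → m = 18
So m = 18

Answer: 18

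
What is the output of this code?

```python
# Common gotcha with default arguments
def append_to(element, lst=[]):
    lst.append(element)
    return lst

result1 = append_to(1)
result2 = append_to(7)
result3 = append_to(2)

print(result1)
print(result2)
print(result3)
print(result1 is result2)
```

Key concept: mutable default argument gotcha.
Step by step:
`result1 = append_to(1)` → result1 = [1]
`result2 = append_to(7)` → result1 = [1, 7] (same object as result2); result2 = [1, 7] (same object as result1)
`result3 = append_to(2)` → result1 = [1, 7, 2] (same object as result2, result3); result2 = [1, 7, 2] (same object as result1, result3); result3 = [1, 7, 2] (same object as result1, result2)
`print(result1)` → prints [1, 7, 2]
`print(result2)` → prints [1, 7, 2]
`print(result3)` → prints [1, 7, 2]
`print(result1 is result2)` → prints True

Answer:
[1, 7, 2]
[1, 7, 2]
[1, 7, 2]
True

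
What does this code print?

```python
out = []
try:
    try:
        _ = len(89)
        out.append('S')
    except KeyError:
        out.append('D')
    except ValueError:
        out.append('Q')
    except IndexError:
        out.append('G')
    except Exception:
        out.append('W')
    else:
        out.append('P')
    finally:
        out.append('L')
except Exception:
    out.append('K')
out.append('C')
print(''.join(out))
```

Execution trace: 'W' (inner except Exception) → 'L' (inner finally) → 'C' (after the try/except). Output: WLC

Answer: WLC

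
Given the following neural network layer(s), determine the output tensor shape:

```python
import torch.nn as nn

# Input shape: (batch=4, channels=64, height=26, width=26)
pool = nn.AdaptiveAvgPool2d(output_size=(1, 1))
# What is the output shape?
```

Input: (4, 64, 26, 26) -> Output: (4, 64, 1, 1)

Answer: (4, 64, 1, 1)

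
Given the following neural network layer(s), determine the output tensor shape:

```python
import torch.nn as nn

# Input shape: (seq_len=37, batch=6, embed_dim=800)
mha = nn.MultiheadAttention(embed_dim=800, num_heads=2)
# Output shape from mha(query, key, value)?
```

Input: (37, 6, 800) -> Output: (37, 6, 800)

Answer: (37, 6, 800)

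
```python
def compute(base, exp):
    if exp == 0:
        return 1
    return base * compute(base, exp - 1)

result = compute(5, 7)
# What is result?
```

compute(5, 7) = 5 * 5 * 5 * 5 * 5 * 5 * 5 = 78125

Answer: 78125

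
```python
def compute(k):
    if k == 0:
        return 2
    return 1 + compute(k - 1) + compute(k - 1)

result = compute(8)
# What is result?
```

compute(k) = 1 + 2·compute(k-1), compute(0)=2. Closed form: (2+1)·2^8 - 1 = 767.

Answer: 767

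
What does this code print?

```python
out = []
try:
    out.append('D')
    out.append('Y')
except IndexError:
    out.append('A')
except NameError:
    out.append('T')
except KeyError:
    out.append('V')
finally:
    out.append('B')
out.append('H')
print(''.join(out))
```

Execution trace: 'D' (try body) → 'Y' (try body, no exception) → 'B' (finally) → 'H' (after the try/except). Output: DYBH

Answer: DYBH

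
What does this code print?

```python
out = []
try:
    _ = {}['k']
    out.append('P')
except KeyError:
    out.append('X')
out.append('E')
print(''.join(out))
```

Execution trace: 'X' (except KeyError) → 'E' (after the try/except). Output: XE

Answer: XE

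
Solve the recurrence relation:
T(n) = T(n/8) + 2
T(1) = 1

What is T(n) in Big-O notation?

Each step divides n by 8 and adds 2. After log_8(n) steps we reach T(1)=1. So T(n) = 2·log_8(n) + 1 = O(log n).

Answer: O(log n)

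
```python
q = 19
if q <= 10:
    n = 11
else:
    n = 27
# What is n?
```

Trace:
`q = 19` → q = 19
`if q <= 10: ...` → q <= 10 is False, take else branch → n = 27
So n = 27

Answer: 27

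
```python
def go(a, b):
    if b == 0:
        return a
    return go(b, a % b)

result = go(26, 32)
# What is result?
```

go(26, 32) -> go(32, 26) -> go(26, 6) -> go(6, 2) -> go(2, 0) -> 2

Answer: 2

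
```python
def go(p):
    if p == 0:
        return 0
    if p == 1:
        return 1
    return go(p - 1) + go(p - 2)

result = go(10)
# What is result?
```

Build up from base cases: go(0)=0, go(1)=1, go(2)=1, go(3)=2, go(4)=3, go(5)=5, go(6)=8, ..., go(10)=55

Answer: 55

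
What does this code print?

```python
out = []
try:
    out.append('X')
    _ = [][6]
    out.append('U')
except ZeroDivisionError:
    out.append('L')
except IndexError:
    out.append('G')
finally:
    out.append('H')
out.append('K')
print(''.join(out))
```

Execution trace: 'X' (try body) → 'G' (except IndexError) → 'H' (finally) → 'K' (after the try/except). Output: XGHK

Answer: XGHK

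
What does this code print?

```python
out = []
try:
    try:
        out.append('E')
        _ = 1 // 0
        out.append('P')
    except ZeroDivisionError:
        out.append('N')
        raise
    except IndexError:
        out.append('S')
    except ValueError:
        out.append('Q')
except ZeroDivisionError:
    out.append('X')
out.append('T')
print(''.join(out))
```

Execution trace: 'E' (try body) → 'N' (except ZeroDivisionError) → 'X' (outer except ZeroDivisionError) → 'T' (after the try/except). Output: ENXT

Answer: ENXT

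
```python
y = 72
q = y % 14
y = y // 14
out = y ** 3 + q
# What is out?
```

Trace:
`y = 72` → y = 72
`q = y % 14` → q = 2
`y = y // 14` → y = 5
`out = y ** 3 + q` → out = 127
So out = 127

Answer: 127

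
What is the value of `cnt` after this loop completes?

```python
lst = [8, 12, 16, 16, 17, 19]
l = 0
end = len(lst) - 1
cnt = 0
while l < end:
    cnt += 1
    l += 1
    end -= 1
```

Iterations until pointers meet (list length 6)
`cnt` takes the values: 0 → 1 → 2 → 3

Answer: 3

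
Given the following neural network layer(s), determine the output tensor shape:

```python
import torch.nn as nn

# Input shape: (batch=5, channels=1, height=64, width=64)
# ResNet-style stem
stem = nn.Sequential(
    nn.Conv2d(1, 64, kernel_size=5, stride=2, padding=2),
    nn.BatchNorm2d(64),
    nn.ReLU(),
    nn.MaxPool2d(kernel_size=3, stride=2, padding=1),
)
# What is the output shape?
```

Input: (5, 1, 64, 64) -> after Conv2d 5x5 stride=2: (5, 64, 32, 32) -> Output: (5, 64, 16, 16)

Answer: (5, 64, 16, 16)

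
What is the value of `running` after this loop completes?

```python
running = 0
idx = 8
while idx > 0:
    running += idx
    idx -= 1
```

Sum 8 down to 1
`running` takes the values: 0 → 8 → 15 → 21 → 26 → 30 → 33 → 35 → 36

Answer: 36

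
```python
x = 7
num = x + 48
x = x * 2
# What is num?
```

Trace:
`x = 7` → x = 7
`num = x + 48` → num = 55
`x = x * 2` → x = 14
So num = 55

Answer: 55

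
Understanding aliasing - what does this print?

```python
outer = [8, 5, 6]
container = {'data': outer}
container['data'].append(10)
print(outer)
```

Key concept: dict holds reference to list.
Step by step:
`outer = [8, 5, 6]` → outer = [8, 5, 6]
`container = {'data': outer}` → container = {'data': [8, 5, 6]}
`container['data'].append(10)` → outer = [8, 5, 6, 10]; container = {'data': [8, 5, 6, 10]}
`print(outer)` → prints [8, 5, 6, 10]

Answer: [8, 5, 6, 10]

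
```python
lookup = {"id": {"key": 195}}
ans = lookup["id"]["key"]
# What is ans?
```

Trace:
`lookup = {"id": {"key": 195}}` → lookup = {'id': {'key': 195}}
`ans = lookup["id"]["key"]` → ans = 195
So ans = 195

Answer: 195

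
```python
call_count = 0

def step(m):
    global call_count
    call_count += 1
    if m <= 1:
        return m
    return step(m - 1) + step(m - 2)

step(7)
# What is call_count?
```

Calls(m) = 1 + Calls(m-1) + Calls(m-2); Calls(0)=Calls(1)=1. For m=7 this gives 41.

Answer: 41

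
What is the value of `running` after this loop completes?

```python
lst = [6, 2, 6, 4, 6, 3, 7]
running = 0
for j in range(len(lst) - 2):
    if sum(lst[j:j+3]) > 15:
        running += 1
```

Count windows with sum > 15
`running` takes the values: 0 → 1 → 2

Answer: 2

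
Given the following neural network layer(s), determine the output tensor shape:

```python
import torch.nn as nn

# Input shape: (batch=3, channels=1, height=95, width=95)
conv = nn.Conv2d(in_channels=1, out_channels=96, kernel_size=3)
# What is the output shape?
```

Input: (3, 1, 95, 95) -> Output: (3, 96, 93, 93)

Answer: (3, 96, 93, 93)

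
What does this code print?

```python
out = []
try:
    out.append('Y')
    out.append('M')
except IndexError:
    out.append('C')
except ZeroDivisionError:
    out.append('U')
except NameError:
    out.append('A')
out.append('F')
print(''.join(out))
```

Execution trace: 'Y' (try body) → 'M' (try body, no exception) → 'F' (after the try/except). Output: YMF

Answer: YMF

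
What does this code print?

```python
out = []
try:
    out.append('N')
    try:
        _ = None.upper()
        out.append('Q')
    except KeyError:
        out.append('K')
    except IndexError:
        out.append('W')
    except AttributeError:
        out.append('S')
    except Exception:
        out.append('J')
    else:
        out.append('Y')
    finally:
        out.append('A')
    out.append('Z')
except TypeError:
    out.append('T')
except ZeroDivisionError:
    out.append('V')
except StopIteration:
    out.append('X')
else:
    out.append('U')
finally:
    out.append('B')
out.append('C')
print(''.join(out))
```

Execution trace: 'N' (try body) → 'S' (inner except AttributeError) → 'A' (inner finally) → 'Z' (try body, no exception) → 'U' (else) → 'B' (finally) → 'C' (after the try/except). Output: NSAZUBC

Answer: NSAZUBC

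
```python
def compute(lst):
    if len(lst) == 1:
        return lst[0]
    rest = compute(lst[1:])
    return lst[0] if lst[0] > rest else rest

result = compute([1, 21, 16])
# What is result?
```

Recursive max over [1, 21, 16] = 21

Answer: 21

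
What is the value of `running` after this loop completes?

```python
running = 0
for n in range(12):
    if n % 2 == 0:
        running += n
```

Sum of even numbers 0 to 11
`running` takes the values: 0 → 2 → 6 → 12 → 20 → 30

Answer: 30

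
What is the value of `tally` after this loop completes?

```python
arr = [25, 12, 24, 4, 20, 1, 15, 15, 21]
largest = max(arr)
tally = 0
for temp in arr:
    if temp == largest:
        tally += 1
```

Count of max value 25 in [25, 12, 24, 4, 20, 1, 15, 15, 21]
`tally` takes the values: 0 → 1

Answer: 1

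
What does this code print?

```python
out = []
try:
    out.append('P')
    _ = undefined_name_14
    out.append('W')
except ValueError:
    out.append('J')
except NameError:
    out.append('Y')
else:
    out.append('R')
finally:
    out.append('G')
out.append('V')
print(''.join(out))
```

Execution trace: 'P' (try body) → 'Y' (except NameError) → 'G' (finally) → 'V' (after the try/except). Output: PYGV

Answer: PYGV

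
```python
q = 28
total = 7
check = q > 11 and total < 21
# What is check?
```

Trace:
`q = 28` → q = 28
`total = 7` → total = 7
`check = q > 11 and total < 21` → check = True
So check = True

Answer: True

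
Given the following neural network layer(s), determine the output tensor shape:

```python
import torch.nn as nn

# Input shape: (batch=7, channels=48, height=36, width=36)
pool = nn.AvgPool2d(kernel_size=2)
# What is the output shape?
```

Input: (7, 48, 36, 36) -> Output: (7, 48, 18, 18)

Answer: (7, 48, 18, 18)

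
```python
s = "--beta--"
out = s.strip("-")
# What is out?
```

Trace:
`s = "--beta--"` → s = '--beta--'
`out = s.strip("-")` → out = 'beta'
So out = 'beta'

Answer: 'beta'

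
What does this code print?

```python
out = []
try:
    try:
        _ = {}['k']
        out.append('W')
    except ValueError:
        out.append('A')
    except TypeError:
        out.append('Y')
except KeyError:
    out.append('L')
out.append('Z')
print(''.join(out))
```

Execution trace: 'L' (outer except KeyError) → 'Z' (after the try/except). Output: LZ

Answer: LZ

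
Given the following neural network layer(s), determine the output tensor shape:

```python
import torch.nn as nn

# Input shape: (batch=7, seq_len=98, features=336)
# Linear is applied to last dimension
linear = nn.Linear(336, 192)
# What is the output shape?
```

Input: (7, 98, 336) -> Output: (7, 98, 192)

Answer: (7, 98, 192)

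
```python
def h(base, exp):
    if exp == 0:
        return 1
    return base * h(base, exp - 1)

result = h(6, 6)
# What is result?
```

h(6, 6) = 6 * 6 * 6 * 6 * 6 * 6 = 46656

Answer: 46656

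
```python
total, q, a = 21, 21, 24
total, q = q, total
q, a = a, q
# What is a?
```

Trace:
`total, q, a = 21, 21, 24` → total = 21; q = 21; a = 24
`total, q = q, total` → total = 21; q = 21
`q, a = a, q` → q = 24; a = 21
So a = 21

Answer: 21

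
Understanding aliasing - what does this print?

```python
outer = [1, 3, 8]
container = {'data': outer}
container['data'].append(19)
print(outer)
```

Key concept: dict holds reference to list.
Step by step:
`outer = [1, 3, 8]` → outer = [1, 3, 8]
`container = {'data': outer}` → container = {'data': [1, 3, 8]}
`container['data'].append(19)` → outer = [1, 3, 8, 19]; container = {'data': [1, 3, 8, 19]}
`print(outer)` → prints [1, 3, 8, 19]

Answer: [1, 3, 8, 19]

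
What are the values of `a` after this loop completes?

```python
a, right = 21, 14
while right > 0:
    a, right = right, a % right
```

GCD of 21 and 14
`a` takes the values: 21 → 14 → 7

Answer: 7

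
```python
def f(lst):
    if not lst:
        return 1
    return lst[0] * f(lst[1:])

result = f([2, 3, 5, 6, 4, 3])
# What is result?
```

Product over [2, 3, 5, 6, 4, 3] = 2 * 3 * 5 * 6 * 4 * 3 = 2160

Answer: 2160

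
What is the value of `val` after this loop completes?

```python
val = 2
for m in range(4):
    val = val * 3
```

Multiply by 3, 4 times: 2 * 3^4 = 162
`val` takes the values: 2 → 6 → 18 → 54 → 162

Answer: 162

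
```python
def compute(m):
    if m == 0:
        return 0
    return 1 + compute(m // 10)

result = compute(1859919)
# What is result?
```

Count of digits of 1859919: 7

Answer: 7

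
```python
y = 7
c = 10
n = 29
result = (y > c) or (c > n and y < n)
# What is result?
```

Trace:
`y = 7` → y = 7
`c = 10` → c = 10
`n = 29` → n = 29
`result = (y > c) or (c > n and y < n)` → result = False
So result = False

Answer: False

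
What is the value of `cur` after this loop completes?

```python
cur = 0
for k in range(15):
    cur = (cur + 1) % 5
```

Increment mod 5, 15 times = 0
`cur` takes the values: 0 → 1 → 2 → 3 → 4 → 0 → 1 → 2 → 3 → 4 → 0 → 1 → 2 → 3 → 4 → 0

Answer: 0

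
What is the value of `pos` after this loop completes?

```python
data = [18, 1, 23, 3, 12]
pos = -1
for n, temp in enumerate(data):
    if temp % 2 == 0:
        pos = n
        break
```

First even number index in [18, 1, 23, 3, 12]
`pos` takes the values: -1 → 0

Answer: 0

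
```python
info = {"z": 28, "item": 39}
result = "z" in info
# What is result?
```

Trace:
`info = {"z": 28, "item": 39}` → info = {'z': 28, 'item': 39}
`result = "z" in info` → result = True
So result = True

Answer: True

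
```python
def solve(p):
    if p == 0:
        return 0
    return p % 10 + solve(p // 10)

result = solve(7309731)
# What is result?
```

Sum of digits of 7309731: 1 + 3 + 7 + 9 + 0 + 3 + 7 = 30

Answer: 30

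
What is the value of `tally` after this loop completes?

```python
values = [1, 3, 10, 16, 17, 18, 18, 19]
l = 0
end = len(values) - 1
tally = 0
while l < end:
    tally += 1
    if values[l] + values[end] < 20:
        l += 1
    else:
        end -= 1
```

Steps to find pair summing to 20
`tally` takes the values: 0 → 1 → 2 → 3 → 4 → 5 → 6 → 7

Answer: 7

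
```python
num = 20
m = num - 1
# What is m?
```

Trace:
`num = 20` → num = 20
`m = num - 1` → m = 19
So m = 19

Answer: 19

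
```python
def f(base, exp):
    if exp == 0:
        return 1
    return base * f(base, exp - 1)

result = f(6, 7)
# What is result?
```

f(6, 7) = 6 * 6 * 6 * 6 * 6 * 6 * 6 = 279936

Answer: 279936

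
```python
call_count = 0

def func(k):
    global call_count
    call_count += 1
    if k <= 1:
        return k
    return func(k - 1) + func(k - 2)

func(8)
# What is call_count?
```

Calls(k) = 1 + Calls(k-1) + Calls(k-2); Calls(0)=Calls(1)=1. For k=8 this gives 67.

Answer: 67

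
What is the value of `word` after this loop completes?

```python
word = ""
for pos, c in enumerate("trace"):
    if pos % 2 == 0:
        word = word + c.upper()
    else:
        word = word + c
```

Uppercase even positions in 'trace'
`word` takes the values: "" → "T" → "Tr" → "TrA" → "TrAc" → "TrAcE"

Answer: "TrAcE"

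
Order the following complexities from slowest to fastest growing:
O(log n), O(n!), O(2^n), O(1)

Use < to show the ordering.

Ordered by growth rate: O(1) < O(log n) < O(2^n) < O(n!)

Answer: O(1) < O(log n) < O(2^n) < O(n!)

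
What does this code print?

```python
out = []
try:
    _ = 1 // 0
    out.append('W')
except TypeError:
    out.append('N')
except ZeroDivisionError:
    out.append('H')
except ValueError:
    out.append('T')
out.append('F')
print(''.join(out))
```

Execution trace: 'H' (except ZeroDivisionError) → 'F' (after the try/except). Output: HF

Answer: HF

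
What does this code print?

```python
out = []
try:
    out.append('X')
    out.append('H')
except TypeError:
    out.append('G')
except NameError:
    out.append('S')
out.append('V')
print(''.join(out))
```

Execution trace: 'X' (try body) → 'H' (try body, no exception) → 'V' (after the try/except). Output: XHV

Answer: XHV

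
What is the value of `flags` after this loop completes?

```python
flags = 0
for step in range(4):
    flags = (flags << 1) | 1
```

Build 4 consecutive 1-bits: 0b1111
`flags` takes the values: 0 → 1 → 3 → 7 → 15

Answer: 15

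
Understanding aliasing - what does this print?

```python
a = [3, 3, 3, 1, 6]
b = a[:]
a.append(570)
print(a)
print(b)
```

Key concept: slice [:] creates copy.
Step by step:
`a = [3, 3, 3, 1, 6]` → a = [3, 3, 3, 1, 6]
`b = a[:]` → b = [3, 3, 3, 1, 6]
`a.append(570)` → a = [3, 3, 3, 1, 6, 570]
`print(a)` → prints [3, 3, 3, 1, 6, 570]
`print(b)` → prints [3, 3, 3, 1, 6]

Answer:
[3, 3, 3, 1, 6, 570]
[3, 3, 3, 1, 6]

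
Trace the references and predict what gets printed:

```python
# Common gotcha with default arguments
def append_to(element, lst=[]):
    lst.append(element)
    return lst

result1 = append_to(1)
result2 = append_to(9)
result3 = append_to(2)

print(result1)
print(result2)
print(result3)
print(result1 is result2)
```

Key concept: mutable default argument gotcha.
Step by step:
`result1 = append_to(1)` → result1 = [1]
`result2 = append_to(9)` → result1 = [1, 9] (same object as result2); result2 = [1, 9] (same object as result1)
`result3 = append_to(2)` → result1 = [1, 9, 2] (same object as result2, result3); result2 = [1, 9, 2] (same object as result1, result3); result3 = [1, 9, 2] (same object as result1, result2)
`print(result1)` → prints [1, 9, 2]
`print(result2)` → prints [1, 9, 2]
`print(result3)` → prints [1, 9, 2]
`print(result1 is result2)` → prints True

Answer:
[1, 9, 2]
[1, 9, 2]
[1, 9, 2]
True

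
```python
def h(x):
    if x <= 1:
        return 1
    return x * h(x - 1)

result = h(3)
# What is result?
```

h(3) = 3 * 2 * 1 = 6

Answer: 6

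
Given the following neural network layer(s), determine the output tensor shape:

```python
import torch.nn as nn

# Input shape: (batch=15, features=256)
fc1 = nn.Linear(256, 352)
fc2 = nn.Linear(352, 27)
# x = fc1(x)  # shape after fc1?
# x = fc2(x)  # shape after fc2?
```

Input: (15, 256) -> after fc1: (15, 352) -> Output: (15, 27)

Answer: (15, 27)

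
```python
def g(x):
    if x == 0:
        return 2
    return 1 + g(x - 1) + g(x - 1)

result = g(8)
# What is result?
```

g(x) = 1 + 2·g(x-1), g(0)=2. Closed form: (2+1)·2^8 - 1 = 767.

Answer: 767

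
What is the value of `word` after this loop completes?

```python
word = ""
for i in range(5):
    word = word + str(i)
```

Concatenate digits 0 to 4
`word` takes the values: "" → "0" → "01" → "012" → "0123" → "01234"

Answer: "01234"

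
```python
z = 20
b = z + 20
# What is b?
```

Trace:
`z = 20` → z = 20
`b = z + 20` → b = 40
So b = 40

Answer: 40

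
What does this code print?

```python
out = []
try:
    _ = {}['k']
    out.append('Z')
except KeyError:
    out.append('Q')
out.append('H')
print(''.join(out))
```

Execution trace: 'Q' (except KeyError) → 'H' (after the try/except). Output: QH

Answer: QH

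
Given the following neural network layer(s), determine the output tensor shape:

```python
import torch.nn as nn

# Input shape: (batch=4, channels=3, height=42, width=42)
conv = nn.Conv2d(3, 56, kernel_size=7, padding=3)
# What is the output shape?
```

Input: (4, 3, 42, 42) -> Output: (4, 56, 42, 42)

Answer: (4, 56, 42, 42)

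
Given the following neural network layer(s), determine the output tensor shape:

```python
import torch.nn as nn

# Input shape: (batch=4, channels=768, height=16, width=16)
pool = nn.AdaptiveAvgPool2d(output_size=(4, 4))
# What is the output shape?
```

Input: (4, 768, 16, 16) -> Output: (4, 768, 4, 4)

Answer: (4, 768, 4, 4)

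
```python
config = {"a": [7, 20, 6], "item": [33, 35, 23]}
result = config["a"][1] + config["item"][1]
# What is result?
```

Trace:
`config = {"a": [7, 20, 6], "item": [33, 35, 23]}` → config = {'a': [7, 20, 6], 'item': [33, 35, 23]}
`result = config["a"][1] + config["item"][1]` → result = 55
So result = 55

Answer: 55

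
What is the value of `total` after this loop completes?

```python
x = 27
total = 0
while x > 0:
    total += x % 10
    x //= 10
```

Sum digits of 27
`total` takes the values: 0 → 7 → 9

Answer: 9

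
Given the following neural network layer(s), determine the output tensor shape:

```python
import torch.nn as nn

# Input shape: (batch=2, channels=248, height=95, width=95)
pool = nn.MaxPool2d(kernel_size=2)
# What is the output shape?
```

Input: (2, 248, 95, 95) -> Output: (2, 248, 47, 47)

Answer: (2, 248, 47, 47)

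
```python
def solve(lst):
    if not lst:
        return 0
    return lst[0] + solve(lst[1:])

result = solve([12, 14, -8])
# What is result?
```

12 + 14 + (-8) + 0 = 18

Answer: 18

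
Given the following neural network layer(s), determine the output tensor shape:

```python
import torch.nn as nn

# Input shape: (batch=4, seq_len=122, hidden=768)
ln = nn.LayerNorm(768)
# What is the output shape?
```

Input: (4, 122, 768) -> Output: (4, 122, 768)

Answer: (4, 122, 768)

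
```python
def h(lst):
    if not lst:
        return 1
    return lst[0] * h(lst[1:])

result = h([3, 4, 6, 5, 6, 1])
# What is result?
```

Product over [3, 4, 6, 5, 6, 1] = 3 * 4 * 6 * 5 * 6 * 1 = 2160

Answer: 2160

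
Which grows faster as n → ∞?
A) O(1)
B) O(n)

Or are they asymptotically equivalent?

O(1) vs O(n): Higher order terms dominate.

Answer: B) O(n) grows faster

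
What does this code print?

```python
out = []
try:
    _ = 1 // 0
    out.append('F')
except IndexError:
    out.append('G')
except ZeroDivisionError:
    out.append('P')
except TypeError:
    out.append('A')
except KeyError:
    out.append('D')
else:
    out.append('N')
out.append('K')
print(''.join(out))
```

Execution trace: 'P' (except ZeroDivisionError) → 'K' (after the try/except). Output: PK

Answer: PK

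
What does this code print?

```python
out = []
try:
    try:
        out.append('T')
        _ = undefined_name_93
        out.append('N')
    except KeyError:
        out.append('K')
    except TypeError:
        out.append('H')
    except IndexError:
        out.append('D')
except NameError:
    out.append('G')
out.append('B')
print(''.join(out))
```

Execution trace: 'T' (try body) → 'G' (outer except NameError) → 'B' (after the try/except). Output: TGB

Answer: TGB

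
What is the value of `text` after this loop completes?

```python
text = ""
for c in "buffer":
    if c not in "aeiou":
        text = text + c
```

Remove vowels from 'buffer'
`text` takes the values: "" → "b" → "bf" → "bff" → "bffr"

Answer: "bffr"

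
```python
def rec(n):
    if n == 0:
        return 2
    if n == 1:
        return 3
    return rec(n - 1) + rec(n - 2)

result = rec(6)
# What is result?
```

Build up from base cases: rec(0)=2, rec(1)=3, rec(2)=5, rec(3)=8, rec(4)=13, rec(5)=21, rec(6)=34

Answer: 34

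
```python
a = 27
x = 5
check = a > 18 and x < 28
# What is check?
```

Trace:
`a = 27` → a = 27
`x = 5` → x = 5
`check = a > 18 and x < 28` → check = True
So check = True

Answer: True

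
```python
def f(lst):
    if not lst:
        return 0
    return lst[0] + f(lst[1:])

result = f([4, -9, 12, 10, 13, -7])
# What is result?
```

4 + (-9) + 12 + 10 + 13 + (-7) + 0 = 23

Answer: 23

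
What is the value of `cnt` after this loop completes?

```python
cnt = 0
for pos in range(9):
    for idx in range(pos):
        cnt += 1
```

Triangle number: 0+1+2+...+8
`cnt` takes the values: 0 → 1 → 2 → 3 → 4 → 5 → 6 → 7 → 8 → 9 → 10 → 11 → 12 → 13 → 14 → 15 → 16 → 17 → 18 → 19 → 20 → 21 → 22 → 23 → 24 → 25 → 26 → 27 → 28 → 29 → 30 → 31 → 32 → 33 → 34 → 35 → 36

Answer: 36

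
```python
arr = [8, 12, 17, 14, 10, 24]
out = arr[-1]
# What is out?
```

Trace:
`arr = [8, 12, 17, 14, 10, 24]` → arr = [8, 12, 17, 14, 10, 24]
`out = arr[-1]` → out = 24
So out = 24

Answer: 24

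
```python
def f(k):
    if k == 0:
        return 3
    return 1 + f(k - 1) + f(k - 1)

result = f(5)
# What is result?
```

f(k) = 1 + 2·f(k-1), f(0)=3. Closed form: (3+1)·2^5 - 1 = 127.

Answer: 127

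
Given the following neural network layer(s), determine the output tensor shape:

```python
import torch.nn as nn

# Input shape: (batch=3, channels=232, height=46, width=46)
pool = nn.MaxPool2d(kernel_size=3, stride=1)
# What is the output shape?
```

Input: (3, 232, 46, 46) -> Output: (3, 232, 44, 44)

Answer: (3, 232, 44, 44)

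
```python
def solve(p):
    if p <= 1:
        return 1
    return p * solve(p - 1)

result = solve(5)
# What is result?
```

solve(5) = 5 * 4 * 3 * 2 * 1 = 120

Answer: 120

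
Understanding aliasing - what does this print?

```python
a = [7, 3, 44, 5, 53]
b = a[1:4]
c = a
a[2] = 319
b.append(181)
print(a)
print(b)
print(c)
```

Key concept: slice vs alias.
Step by step:
`a = [7, 3, 44, 5, 53]` → a = [7, 3, 44, 5, 53]
`b = a[1:4]` → b = [3, 44, 5]
`c = a` → c = [7, 3, 44, 5, 53] (same object as a)
`a[2] = 319` → a = [7, 3, 319, 5, 53] (same object as c); c = [7, 3, 319, 5, 53] (same object as a)
`b.append(181)` → b = [3, 44, 5, 181]
`print(a)` → prints [7, 3, 319, 5, 53]
`print(b)` → prints [3, 44, 5, 181]
`print(c)` → prints [7, 3, 319, 5, 53]

Answer:
[7, 3, 319, 5, 53]
[3, 44, 5, 181]
[7, 3, 319, 5, 53]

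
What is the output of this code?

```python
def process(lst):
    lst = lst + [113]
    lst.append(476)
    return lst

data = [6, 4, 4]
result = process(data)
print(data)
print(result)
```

Key concept: rebinding parameter vs mutation.
Step by step:
`data = [6, 4, 4]` → data = [6, 4, 4]
`result = process(data)` → result = [6, 4, 4, 113, 476]
`print(data)` → prints [6, 4, 4]
`print(result)` → prints [6, 4, 4, 113, 476]

Answer:
[6, 4, 4]
[6, 4, 4, 113, 476]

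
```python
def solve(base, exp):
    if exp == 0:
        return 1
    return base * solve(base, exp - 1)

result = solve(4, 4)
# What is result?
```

solve(4, 4) = 4 * 4 * 4 * 4 = 256

Answer: 256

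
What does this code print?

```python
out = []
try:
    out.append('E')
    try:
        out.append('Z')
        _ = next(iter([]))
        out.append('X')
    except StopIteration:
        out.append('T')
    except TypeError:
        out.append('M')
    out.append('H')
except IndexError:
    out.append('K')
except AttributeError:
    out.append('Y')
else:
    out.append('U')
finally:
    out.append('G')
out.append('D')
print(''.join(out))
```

Execution trace: 'E' (try body) → 'Z' (inner try body) → 'T' (inner except StopIteration) → 'H' (try body, no exception) → 'U' (else) → 'G' (finally) → 'D' (after the try/except). Output: EZTHUGD

Answer: EZTHUGD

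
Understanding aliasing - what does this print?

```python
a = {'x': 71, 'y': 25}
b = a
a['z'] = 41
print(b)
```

Key concept: dict aliasing.
Step by step:
`a = {'x': 71, 'y': 25}` → a = {'x': 71, 'y': 25}
`b = a` → b = {'x': 71, 'y': 25} (same object as a)
`a['z'] = 41` → a = {'x': 71, 'y': 25, 'z': 41} (same object as b); b = {'x': 71, 'y': 25, 'z': 41} (same object as a)
`print(b)` → prints {'x': 71, 'y': 25, 'z': 41}

Answer: {'x': 71, 'y': 25, 'z': 41}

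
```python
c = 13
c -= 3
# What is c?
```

Trace:
`c = 13` → c = 13
`c -= 3` → c = 10
So c = 10

Answer: 10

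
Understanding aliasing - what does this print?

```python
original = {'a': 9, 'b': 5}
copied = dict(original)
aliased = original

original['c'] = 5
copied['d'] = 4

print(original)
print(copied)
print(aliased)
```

Key concept: dict() creates copy, assignment creates alias.
Step by step:
`original = {'a': 9, 'b': 5}` → original = {'a': 9, 'b': 5}
`copied = dict(original)` → copied = {'a': 9, 'b': 5}
`aliased = original` → aliased = {'a': 9, 'b': 5} (same object as original)
`original['c'] = 5` → original = {'a': 9, 'b': 5, 'c': 5} (same object as aliased); aliased = {'a': 9, 'b': 5, 'c': 5} (same object as original)
`copied['d'] = 4` → copied = {'a': 9, 'b': 5, 'd': 4}
`print(original)` → prints {'a': 9, 'b': 5, 'c': 5}
`print(copied)` → prints {'a': 9, 'b': 5, 'd': 4}
`print(aliased)` → prints {'a': 9, 'b': 5, 'c': 5}

Answer:
{'a': 9, 'b': 5, 'c': 5}
{'a': 9, 'b': 5, 'd': 4}
{'a': 9, 'b': 5, 'c': 5}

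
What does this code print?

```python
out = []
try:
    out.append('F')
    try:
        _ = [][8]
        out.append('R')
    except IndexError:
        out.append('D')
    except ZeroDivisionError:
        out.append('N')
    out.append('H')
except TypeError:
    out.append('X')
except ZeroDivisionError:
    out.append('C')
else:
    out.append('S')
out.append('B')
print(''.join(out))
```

Execution trace: 'F' (try body) → 'D' (inner except IndexError) → 'H' (try body, no exception) → 'S' (else) → 'B' (after the try/except). Output: FDHSB

Answer: FDHSB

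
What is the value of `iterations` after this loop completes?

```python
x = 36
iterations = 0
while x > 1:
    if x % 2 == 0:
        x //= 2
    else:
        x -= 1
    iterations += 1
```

Steps to reduce 36 to 1
`iterations` takes the values: 0 → 1 → 2 → 3 → 4 → 5 → 6

Answer: 6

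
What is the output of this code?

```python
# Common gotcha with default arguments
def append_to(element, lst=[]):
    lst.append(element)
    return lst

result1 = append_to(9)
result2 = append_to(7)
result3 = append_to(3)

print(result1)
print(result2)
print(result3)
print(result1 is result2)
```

Key concept: mutable default argument gotcha.
Step by step:
`result1 = append_to(9)` → result1 = [9]
`result2 = append_to(7)` → result1 = [9, 7] (same object as result2); result2 = [9, 7] (same object as result1)
`result3 = append_to(3)` → result1 = [9, 7, 3] (same object as result2, result3); result2 = [9, 7, 3] (same object as result1, result3); result3 = [9, 7, 3] (same object as result1, result2)
`print(result1)` → prints [9, 7, 3]
`print(result2)` → prints [9, 7, 3]
`print(result3)` → prints [9, 7, 3]
`print(result1 is result2)` → prints True

Answer:
[9, 7, 3]
[9, 7, 3]
[9, 7, 3]
True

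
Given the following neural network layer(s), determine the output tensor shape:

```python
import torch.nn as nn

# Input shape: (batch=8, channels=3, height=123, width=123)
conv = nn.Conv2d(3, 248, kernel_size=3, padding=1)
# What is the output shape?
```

Input: (8, 3, 123, 123) -> Output: (8, 248, 123, 123)

Answer: (8, 248, 123, 123)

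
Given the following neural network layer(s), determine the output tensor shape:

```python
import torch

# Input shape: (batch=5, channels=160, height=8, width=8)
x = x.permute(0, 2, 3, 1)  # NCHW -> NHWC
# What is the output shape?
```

Input: (5, 160, 8, 8) -> Output: (5, 8, 8, 160)

Answer: (5, 8, 8, 160)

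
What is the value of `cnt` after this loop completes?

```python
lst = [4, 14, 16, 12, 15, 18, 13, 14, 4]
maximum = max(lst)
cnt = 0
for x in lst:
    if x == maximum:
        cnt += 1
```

Count of max value 18 in [4, 14, 16, 12, 15, 18, 13, 14, 4]
`cnt` takes the values: 0 → 1

Answer: 1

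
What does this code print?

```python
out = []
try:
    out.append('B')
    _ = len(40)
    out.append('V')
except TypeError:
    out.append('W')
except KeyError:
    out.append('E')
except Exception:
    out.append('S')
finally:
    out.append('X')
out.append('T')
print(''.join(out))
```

Execution trace: 'B' (try body) → 'W' (except TypeError) → 'X' (finally) → 'T' (after the try/except). Output: BWXT

Answer: BWXT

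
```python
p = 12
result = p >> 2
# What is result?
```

Trace:
`p = 12` → p = 12
`result = p >> 2` → result = 3
So result = 3

Answer: 3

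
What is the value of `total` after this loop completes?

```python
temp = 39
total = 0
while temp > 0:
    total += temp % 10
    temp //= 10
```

Sum digits of 39
`total` takes the values: 0 → 9 → 12

Answer: 12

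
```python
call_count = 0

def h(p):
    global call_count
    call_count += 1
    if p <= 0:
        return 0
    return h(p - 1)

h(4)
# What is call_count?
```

Linear recursion stepping by 1: 5 calls from p=4 down to ≤0.

Answer: 5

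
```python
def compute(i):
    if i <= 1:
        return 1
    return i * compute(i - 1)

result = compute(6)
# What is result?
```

compute(6) = 6 * 5 * 4 * 3 * 2 * 1 = 720

Answer: 720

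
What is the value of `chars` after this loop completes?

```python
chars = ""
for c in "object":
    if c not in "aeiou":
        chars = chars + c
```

Remove vowels from 'object'
`chars` takes the values: "" → "b" → "bj" → "bjc" → "bjct"

Answer: "bjct"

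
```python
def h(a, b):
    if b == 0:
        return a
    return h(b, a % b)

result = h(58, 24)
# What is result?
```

h(58, 24) -> h(24, 10) -> h(10, 4) -> h(4, 2) -> h(2, 0) -> 2

Answer: 2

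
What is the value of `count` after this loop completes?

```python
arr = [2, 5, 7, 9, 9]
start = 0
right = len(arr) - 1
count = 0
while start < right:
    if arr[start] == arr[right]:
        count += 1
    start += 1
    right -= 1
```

Count matching pairs from ends
`count` takes the values: 0

Answer: 0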